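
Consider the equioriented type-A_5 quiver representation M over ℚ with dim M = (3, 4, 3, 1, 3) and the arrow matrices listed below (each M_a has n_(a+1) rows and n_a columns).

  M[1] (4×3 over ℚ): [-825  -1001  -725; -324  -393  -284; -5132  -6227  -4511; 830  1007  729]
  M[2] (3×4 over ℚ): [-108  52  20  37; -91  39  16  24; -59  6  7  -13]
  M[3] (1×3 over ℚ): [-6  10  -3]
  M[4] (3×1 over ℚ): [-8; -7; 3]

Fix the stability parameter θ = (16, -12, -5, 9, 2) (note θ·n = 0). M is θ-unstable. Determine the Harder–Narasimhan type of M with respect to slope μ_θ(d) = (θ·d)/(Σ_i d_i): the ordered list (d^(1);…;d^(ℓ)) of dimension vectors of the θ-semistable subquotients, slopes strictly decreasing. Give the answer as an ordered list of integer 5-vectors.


Via rank(M_{q-1}∘⋯∘M_p): M ≅ I[1,3]^2, I[1,5], I[2,2], I[5,5]^2.
μ_θ-semistable layers: μ^(1)=11/2; μ^(2)=2; μ^(3)=-1/3; μ^(4)=-12

((0, 0, 0, 1, 1); (0, 0, 0, 0, 2); (3, 3, 3, 0, 0); (0, 1, 0, 0, 0))


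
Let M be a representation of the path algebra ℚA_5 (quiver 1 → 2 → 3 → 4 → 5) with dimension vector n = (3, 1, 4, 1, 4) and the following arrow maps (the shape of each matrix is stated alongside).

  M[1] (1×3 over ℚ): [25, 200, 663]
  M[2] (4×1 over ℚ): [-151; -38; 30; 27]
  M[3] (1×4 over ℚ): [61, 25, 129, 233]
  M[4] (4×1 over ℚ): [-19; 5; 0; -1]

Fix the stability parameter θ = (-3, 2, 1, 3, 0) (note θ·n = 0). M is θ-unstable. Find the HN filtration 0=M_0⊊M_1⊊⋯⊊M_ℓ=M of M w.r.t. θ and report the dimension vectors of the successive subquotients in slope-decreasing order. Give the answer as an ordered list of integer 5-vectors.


Via rank(M_{q-1}∘⋯∘M_p): M ≅ I[1,1]^2, I[1,3], I[3,3]^2, I[3,5], I[5,5]^3.
μ_θ-semistable layers: μ^(1)=3/2; μ^(2)=1; μ^(3)=0; μ^(4)=-3

((0, 1, 1, 1, 1); (0, 0, 3, 0, 0); (0, 0, 0, 0, 3); (3, 0, 0, 0, 0))


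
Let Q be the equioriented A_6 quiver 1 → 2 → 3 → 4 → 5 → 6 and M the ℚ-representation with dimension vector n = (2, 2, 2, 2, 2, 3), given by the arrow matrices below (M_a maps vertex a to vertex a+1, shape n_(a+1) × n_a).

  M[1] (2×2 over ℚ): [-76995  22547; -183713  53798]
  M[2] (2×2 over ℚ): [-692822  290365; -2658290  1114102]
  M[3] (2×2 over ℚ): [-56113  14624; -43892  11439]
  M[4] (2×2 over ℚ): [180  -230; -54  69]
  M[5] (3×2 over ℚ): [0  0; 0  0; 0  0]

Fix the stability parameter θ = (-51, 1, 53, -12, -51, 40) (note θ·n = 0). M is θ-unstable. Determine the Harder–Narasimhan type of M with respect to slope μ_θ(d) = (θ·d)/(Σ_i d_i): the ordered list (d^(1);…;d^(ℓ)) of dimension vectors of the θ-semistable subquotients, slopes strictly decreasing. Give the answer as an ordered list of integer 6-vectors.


Barcode: M ≅ I[1,4], I[1,5], I[5,5], I[6,6]^3. HN layers by μ_θ (5 steps, strictly decreasing):
  μ^(1)=40; μ^(2)=41/2; μ^(3)=1; μ^(4)=-9/4; μ^(5)=-51

((0, 0, 0, 0, 0, 3); (0, 0, 1, 1, 0, 0); (0, 1, 0, 0, 0, 0); (0, 1, 1, 1, 1, 0); (2, 0, 0, 0, 1, 0))


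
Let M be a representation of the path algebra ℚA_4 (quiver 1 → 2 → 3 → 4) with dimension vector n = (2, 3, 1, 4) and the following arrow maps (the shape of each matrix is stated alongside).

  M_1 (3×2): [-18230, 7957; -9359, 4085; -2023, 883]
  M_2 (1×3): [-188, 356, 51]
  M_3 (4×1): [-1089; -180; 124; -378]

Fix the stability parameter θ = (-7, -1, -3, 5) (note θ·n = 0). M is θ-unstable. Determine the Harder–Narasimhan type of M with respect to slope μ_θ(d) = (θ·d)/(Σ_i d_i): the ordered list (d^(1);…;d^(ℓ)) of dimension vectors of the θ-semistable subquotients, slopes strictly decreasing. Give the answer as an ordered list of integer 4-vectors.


Barcode: M ≅ I[1,2], I[1,4], I[2,2], I[4,4]^3. HN layers by μ_θ (4 steps, strictly decreasing):
  μ^(1)=5; μ^(2)=-1; μ^(3)=-2; μ^(4)=-7

((0, 0, 0, 4); (0, 2, 0, 0); (0, 1, 1, 0); (2, 0, 0, 0))


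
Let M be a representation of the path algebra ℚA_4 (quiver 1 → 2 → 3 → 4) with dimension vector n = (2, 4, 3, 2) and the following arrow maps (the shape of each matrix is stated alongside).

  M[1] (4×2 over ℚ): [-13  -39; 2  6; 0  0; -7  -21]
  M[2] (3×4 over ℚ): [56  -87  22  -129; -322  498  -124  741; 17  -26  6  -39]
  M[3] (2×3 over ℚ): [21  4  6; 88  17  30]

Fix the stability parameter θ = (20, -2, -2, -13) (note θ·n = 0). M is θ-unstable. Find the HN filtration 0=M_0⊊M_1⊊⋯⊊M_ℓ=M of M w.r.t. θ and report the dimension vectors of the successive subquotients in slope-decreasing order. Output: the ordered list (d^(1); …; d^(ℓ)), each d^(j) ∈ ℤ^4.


Interval decomposition of M: I[1,1], I[1,4], I[2,2], I[2,3], I[2,4].
HN type (ℓ=4): μ^(1)=20; μ^(2)=3/4; μ^(3)=-2; μ^(4)=-17/3

((1, 0, 0, 0); (1, 1, 1, 1); (0, 2, 1, 0); (0, 1, 1, 1))


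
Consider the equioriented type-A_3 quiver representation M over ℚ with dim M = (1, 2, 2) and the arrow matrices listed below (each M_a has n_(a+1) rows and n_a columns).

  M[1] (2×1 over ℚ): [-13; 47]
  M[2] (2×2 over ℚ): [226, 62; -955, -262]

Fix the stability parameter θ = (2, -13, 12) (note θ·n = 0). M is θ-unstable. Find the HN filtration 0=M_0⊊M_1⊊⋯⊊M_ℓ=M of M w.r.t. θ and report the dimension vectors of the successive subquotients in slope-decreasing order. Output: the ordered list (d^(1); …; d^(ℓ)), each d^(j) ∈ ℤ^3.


Barcode: M ≅ I[1,3], I[2,3]. HN layers by μ_θ (3 steps, strictly decreasing):
  μ^(1)=12; μ^(2)=-11/2; μ^(3)=-13

((0, 0, 2); (1, 1, 0); (0, 1, 0))


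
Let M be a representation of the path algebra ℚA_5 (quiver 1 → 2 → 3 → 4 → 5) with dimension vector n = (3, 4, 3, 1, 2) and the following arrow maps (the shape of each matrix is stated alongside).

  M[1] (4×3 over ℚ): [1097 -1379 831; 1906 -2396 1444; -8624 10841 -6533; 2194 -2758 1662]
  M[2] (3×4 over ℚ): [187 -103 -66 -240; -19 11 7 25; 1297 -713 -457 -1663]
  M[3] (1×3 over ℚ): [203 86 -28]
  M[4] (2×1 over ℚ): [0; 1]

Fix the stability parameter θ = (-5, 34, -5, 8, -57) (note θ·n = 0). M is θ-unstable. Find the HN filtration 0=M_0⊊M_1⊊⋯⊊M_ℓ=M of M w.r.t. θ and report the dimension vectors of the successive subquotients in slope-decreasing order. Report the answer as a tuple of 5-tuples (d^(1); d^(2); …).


Via rank(M_{q-1}∘⋯∘M_p): M ≅ I[1,2], I[1,3], I[1,5], I[2,2], I[3,3], I[5,5].
μ_θ-semistable layers: μ^(1)=34; μ^(2)=29/2; μ^(3)=-5; μ^(4)=-57

((0, 2, 0, 0, 0); (0, 1, 1, 0, 0); (3, 1, 2, 1, 1); (0, 0, 0, 0, 1))


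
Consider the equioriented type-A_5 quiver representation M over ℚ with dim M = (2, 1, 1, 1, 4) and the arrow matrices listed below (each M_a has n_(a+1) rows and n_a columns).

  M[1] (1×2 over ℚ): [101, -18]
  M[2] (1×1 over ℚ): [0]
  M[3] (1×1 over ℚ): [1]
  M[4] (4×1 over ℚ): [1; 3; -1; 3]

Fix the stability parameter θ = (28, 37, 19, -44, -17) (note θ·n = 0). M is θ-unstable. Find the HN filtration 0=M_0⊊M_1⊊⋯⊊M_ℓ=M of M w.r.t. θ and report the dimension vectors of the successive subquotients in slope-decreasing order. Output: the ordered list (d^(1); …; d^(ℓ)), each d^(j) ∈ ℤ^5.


Via rank(M_{q-1}∘⋯∘M_p): M ≅ I[1,1], I[1,2], I[3,5], I[5,5]^3.
μ_θ-semistable layers: μ^(1)=37; μ^(2)=28; μ^(3)=-14; μ^(4)=-17

((0, 1, 0, 0, 0); (2, 0, 0, 0, 0); (0, 0, 1, 1, 1); (0, 0, 0, 0, 3))


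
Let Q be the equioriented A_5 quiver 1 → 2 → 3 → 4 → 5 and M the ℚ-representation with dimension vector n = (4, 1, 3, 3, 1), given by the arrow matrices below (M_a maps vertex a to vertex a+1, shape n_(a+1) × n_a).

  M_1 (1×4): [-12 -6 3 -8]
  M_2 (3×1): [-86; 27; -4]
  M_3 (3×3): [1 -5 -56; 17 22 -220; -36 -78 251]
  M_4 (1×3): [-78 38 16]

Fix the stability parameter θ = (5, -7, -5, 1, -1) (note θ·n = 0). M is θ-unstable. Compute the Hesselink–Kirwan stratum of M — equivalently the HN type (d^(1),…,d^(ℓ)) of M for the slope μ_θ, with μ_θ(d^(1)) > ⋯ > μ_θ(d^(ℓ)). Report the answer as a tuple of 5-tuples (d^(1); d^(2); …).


Via rank(M_{q-1}∘⋯∘M_p): M ≅ I[1,1]^3, I[1,5], I[3,4]^2.
μ_θ-semistable layers: μ^(1)=5; μ^(2)=1; μ^(3)=0; μ^(4)=-7/3; μ^(5)=-5

((3, 0, 0, 0, 0); (0, 0, 0, 2, 0); (0, 0, 0, 1, 1); (1, 1, 1, 0, 0); (0, 0, 2, 0, 0))


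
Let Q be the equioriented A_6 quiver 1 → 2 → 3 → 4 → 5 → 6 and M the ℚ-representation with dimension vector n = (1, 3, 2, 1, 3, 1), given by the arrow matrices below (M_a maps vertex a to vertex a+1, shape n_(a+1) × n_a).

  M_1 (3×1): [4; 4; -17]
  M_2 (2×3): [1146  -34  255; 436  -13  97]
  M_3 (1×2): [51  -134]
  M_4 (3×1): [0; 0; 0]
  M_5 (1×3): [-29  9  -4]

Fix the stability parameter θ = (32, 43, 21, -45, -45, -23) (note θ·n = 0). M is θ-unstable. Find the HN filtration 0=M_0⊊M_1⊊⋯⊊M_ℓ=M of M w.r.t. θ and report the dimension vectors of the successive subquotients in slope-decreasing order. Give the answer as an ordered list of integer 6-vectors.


Interval decomposition of M: I[1,4], I[2,2], I[2,3], I[5,5]^2, I[5,6].
HN type (ℓ=5): μ^(1)=43; μ^(2)=32; μ^(3)=51/4; μ^(4)=-23; μ^(5)=-45

((0, 1, 0, 0, 0, 0); (0, 1, 1, 0, 0, 0); (1, 1, 1, 1, 0, 0); (0, 0, 0, 0, 0, 1); (0, 0, 0, 0, 3, 0))


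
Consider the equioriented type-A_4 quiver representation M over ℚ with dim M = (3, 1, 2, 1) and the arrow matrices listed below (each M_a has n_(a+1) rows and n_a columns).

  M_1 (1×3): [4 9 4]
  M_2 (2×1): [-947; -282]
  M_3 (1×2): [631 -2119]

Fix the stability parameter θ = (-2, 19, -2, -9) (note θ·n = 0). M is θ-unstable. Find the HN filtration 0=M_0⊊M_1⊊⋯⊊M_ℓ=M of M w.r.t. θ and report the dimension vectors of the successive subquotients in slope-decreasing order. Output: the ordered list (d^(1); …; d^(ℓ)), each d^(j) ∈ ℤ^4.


Via rank(M_{q-1}∘⋯∘M_p): M ≅ I[1,1]^2, I[1,4], I[3,3].
μ_θ-semistable layers: μ^(1)=8/3; μ^(2)=-2

((0, 1, 1, 1); (3, 0, 1, 0))


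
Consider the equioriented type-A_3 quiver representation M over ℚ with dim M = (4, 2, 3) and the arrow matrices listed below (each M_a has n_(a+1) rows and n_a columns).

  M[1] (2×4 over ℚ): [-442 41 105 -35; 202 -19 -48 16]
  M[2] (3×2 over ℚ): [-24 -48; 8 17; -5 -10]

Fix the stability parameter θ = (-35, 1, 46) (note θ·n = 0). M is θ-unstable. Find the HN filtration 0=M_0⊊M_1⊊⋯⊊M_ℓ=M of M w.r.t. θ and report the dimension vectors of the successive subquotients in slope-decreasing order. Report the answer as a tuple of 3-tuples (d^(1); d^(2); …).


Interval decomposition of M: I[1,1]^2, I[1,3]^2, I[3,3].
HN type (ℓ=3): μ^(1)=46; μ^(2)=1; μ^(3)=-35

((0, 0, 3); (0, 2, 0); (4, 0, 0))


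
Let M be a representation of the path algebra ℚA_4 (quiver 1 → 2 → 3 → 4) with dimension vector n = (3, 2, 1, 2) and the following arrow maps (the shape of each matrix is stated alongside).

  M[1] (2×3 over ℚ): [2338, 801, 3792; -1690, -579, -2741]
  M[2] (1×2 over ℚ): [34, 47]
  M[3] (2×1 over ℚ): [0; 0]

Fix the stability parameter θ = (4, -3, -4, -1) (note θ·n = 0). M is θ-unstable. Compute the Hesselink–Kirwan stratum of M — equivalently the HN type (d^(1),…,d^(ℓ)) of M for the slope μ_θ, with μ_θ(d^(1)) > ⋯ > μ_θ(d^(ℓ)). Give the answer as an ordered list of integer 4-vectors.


Barcode: M ≅ I[1,1], I[1,2], I[1,3], I[4,4]^2. HN layers by μ_θ (3 steps, strictly decreasing):
  μ^(1)=4; μ^(2)=1/2; μ^(3)=-1

((1, 0, 0, 0); (1, 1, 0, 0); (1, 1, 1, 2))


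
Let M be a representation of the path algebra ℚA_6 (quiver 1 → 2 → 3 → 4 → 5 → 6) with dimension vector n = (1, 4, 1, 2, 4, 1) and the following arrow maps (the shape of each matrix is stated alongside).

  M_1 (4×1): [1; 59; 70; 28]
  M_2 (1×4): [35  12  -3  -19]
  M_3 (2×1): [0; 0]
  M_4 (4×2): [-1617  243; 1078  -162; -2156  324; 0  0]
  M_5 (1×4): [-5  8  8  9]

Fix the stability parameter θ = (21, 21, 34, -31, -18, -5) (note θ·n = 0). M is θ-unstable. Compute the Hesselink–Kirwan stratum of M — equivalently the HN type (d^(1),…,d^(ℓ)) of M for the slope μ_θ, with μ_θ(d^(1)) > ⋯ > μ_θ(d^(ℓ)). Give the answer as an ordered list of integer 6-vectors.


Barcode: M ≅ I[1,3], I[2,2]^3, I[4,4], I[4,6], I[5,5]^3. HN layers by μ_θ (5 steps, strictly decreasing):
  μ^(1)=34; μ^(2)=21; μ^(3)=-5; μ^(4)=-18; μ^(5)=-31

((0, 0, 1, 0, 0, 0); (1, 4, 0, 0, 0, 0); (0, 0, 0, 0, 0, 1); (0, 0, 0, 0, 4, 0); (0, 0, 0, 2, 0, 0))


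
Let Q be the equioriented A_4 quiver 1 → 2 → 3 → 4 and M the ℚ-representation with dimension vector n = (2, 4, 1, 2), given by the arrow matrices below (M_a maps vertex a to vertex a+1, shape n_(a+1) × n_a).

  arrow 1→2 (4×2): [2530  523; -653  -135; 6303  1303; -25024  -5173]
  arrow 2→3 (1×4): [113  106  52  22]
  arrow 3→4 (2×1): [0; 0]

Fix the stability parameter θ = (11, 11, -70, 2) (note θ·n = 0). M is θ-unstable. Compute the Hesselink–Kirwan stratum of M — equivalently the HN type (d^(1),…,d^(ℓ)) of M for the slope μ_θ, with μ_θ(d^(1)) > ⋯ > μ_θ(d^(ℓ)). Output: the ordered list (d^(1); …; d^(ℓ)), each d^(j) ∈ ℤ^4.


Barcode: M ≅ I[1,2], I[1,3], I[2,2]^2, I[4,4]^2. HN layers by μ_θ (3 steps, strictly decreasing):
  μ^(1)=11; μ^(2)=2; μ^(3)=-16

((1, 3, 0, 0); (0, 0, 0, 2); (1, 1, 1, 0))


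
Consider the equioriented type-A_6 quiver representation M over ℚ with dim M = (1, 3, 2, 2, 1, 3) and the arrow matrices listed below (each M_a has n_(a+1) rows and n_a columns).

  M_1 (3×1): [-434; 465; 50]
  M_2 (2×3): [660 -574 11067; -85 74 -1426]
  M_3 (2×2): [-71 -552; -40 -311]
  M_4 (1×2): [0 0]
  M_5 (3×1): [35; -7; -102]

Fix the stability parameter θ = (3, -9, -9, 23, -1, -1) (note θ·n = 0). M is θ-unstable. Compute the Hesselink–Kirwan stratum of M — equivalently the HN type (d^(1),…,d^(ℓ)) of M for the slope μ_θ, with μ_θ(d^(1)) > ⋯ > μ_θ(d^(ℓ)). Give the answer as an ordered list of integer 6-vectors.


Interval decomposition of M: I[1,2], I[2,4]^2, I[5,6], I[6,6]^2.
HN type (ℓ=4): μ^(1)=23; μ^(2)=-1; μ^(3)=-3; μ^(4)=-9

((0, 0, 0, 2, 0, 0); (0, 0, 0, 0, 1, 3); (1, 1, 0, 0, 0, 0); (0, 2, 2, 0, 0, 0))


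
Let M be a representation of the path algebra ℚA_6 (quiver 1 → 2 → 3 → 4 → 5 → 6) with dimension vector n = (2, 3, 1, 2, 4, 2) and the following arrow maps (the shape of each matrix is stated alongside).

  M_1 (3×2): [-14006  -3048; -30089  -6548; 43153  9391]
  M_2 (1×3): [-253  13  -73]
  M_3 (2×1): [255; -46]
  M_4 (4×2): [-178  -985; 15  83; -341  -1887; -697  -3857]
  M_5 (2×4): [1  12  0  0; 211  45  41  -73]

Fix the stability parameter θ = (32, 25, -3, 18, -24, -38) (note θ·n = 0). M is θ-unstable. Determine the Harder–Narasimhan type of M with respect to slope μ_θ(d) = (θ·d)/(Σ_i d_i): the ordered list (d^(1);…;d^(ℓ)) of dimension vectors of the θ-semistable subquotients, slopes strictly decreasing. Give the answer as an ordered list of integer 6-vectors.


Via rank(M_{q-1}∘⋯∘M_p): M ≅ I[1,2], I[1,6], I[2,2], I[4,6], I[5,5]^2.
μ_θ-semistable layers: μ^(1)=57/2; μ^(2)=25; μ^(3)=5/3; μ^(4)=-44/3; μ^(5)=-24

((1, 1, 0, 0, 0, 0); (0, 1, 0, 0, 0, 0); (1, 1, 1, 1, 1, 1); (0, 0, 0, 1, 1, 1); (0, 0, 0, 0, 2, 0))


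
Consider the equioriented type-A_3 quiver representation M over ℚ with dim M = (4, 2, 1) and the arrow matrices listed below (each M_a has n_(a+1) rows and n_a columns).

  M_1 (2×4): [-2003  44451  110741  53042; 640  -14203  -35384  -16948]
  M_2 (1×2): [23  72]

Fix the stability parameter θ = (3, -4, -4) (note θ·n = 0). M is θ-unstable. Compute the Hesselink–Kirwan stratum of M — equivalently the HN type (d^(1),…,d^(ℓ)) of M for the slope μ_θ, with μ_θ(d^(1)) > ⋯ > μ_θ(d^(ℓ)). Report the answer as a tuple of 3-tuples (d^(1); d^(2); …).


Barcode: M ≅ I[1,1]^2, I[1,2], I[1,3]. HN layers by μ_θ (3 steps, strictly decreasing):
  μ^(1)=3; μ^(2)=-1/2; μ^(3)=-5/3

((2, 0, 0); (1, 1, 0); (1, 1, 1))


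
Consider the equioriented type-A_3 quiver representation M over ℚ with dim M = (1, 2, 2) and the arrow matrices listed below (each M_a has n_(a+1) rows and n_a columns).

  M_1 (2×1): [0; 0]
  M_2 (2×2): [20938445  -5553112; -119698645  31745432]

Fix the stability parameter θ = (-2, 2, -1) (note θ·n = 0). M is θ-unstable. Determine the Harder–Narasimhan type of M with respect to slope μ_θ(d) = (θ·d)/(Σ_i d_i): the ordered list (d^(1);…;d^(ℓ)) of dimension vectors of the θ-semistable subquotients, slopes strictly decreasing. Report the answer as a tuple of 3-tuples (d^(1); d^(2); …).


Barcode: M ≅ I[1,1], I[2,2], I[2,3], I[3,3]. HN layers by μ_θ (4 steps, strictly decreasing):
  μ^(1)=2; μ^(2)=1/2; μ^(3)=-1; μ^(4)=-2

((0, 1, 0); (0, 1, 1); (0, 0, 1); (1, 0, 0))


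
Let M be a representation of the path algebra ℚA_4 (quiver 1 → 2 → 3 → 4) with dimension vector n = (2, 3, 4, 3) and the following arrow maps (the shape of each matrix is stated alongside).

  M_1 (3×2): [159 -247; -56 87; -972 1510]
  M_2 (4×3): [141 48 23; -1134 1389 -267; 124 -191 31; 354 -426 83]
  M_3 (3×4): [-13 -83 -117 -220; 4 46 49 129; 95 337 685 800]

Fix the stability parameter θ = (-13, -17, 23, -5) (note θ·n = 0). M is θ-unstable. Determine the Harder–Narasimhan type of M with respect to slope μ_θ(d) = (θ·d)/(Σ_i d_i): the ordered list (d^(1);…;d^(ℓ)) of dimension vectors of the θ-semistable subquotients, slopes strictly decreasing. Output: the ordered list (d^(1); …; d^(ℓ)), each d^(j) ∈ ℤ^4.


Via rank(M_{q-1}∘⋯∘M_p): M ≅ I[1,4]^2, I[2,4], I[3,3].
μ_θ-semistable layers: μ^(1)=23; μ^(2)=9; μ^(3)=-15; μ^(4)=-17

((0, 0, 1, 0); (0, 0, 3, 3); (2, 2, 0, 0); (0, 1, 0, 0))


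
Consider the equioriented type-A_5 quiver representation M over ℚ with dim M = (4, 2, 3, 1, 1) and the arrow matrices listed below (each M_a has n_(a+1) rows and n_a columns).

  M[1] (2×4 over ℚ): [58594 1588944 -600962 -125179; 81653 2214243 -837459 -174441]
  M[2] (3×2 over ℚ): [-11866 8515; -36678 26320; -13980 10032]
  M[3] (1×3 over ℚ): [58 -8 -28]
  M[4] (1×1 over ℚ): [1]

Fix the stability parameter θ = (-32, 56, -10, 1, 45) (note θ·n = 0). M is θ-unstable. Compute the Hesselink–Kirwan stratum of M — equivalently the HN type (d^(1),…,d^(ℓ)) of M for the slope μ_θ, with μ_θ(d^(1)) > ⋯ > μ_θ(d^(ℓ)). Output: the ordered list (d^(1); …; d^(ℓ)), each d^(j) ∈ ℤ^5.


Barcode: M ≅ I[1,1]^2, I[1,3], I[1,5], I[3,3]. HN layers by μ_θ (5 steps, strictly decreasing):
  μ^(1)=45; μ^(2)=23; μ^(3)=47/3; μ^(4)=-10; μ^(5)=-32

((0, 0, 0, 0, 1); (0, 1, 1, 0, 0); (0, 1, 1, 1, 0); (0, 0, 1, 0, 0); (4, 0, 0, 0, 0))


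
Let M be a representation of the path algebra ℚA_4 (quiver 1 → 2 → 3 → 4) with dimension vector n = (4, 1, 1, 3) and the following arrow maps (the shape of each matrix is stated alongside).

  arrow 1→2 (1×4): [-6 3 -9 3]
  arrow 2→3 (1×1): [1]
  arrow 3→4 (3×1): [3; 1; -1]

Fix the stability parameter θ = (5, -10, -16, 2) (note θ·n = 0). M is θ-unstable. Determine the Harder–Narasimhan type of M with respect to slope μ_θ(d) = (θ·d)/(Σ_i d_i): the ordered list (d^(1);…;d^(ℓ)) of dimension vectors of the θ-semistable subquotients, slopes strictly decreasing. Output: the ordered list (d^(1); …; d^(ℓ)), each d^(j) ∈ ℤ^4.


Interval decomposition of M: I[1,1]^3, I[1,4], I[4,4]^2.
HN type (ℓ=3): μ^(1)=5; μ^(2)=2; μ^(3)=-7

((3, 0, 0, 0); (0, 0, 0, 3); (1, 1, 1, 0))


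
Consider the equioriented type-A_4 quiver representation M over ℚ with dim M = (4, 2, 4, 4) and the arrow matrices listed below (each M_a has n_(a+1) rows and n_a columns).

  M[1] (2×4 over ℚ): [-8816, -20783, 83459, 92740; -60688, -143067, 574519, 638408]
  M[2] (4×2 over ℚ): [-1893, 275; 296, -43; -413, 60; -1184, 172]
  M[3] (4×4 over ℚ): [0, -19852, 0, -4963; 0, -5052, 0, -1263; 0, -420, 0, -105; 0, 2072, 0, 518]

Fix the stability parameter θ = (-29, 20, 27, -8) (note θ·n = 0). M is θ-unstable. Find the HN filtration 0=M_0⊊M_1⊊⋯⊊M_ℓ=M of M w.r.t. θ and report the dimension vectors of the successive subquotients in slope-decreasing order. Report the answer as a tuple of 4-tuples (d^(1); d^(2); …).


Barcode: M ≅ I[1,1]^2, I[1,3]^2, I[3,3], I[3,4], I[4,4]^3. HN layers by μ_θ (5 steps, strictly decreasing):
  μ^(1)=27; μ^(2)=20; μ^(3)=19/2; μ^(4)=-8; μ^(5)=-29

((0, 0, 3, 0); (0, 2, 0, 0); (0, 0, 1, 1); (0, 0, 0, 3); (4, 0, 0, 0))


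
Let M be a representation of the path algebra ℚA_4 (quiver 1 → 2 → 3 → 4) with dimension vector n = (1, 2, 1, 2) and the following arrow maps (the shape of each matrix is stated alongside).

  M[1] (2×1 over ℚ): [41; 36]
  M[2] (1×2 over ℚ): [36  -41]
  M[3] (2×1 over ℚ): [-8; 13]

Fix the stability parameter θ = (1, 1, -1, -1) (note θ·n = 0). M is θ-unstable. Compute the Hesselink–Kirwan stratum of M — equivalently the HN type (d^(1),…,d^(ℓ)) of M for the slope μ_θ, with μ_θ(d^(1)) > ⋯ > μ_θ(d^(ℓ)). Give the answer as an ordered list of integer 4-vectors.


Barcode: M ≅ I[1,2], I[2,4], I[4,4]. HN layers by μ_θ (3 steps, strictly decreasing):
  μ^(1)=1; μ^(2)=-1/3; μ^(3)=-1

((1, 1, 0, 0); (0, 1, 1, 1); (0, 0, 0, 1))


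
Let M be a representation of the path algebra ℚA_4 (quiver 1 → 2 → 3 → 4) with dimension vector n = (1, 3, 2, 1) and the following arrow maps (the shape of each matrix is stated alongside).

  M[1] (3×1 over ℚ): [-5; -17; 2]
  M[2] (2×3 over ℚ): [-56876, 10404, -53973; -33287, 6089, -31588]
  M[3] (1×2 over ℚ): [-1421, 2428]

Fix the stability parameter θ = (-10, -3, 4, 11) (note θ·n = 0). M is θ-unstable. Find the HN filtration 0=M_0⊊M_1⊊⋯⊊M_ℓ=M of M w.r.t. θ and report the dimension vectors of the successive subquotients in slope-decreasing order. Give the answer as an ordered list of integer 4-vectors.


Interval decomposition of M: I[1,4], I[2,2], I[2,3].
HN type (ℓ=4): μ^(1)=11; μ^(2)=4; μ^(3)=-3; μ^(4)=-10

((0, 0, 0, 1); (0, 0, 2, 0); (0, 3, 0, 0); (1, 0, 0, 0))


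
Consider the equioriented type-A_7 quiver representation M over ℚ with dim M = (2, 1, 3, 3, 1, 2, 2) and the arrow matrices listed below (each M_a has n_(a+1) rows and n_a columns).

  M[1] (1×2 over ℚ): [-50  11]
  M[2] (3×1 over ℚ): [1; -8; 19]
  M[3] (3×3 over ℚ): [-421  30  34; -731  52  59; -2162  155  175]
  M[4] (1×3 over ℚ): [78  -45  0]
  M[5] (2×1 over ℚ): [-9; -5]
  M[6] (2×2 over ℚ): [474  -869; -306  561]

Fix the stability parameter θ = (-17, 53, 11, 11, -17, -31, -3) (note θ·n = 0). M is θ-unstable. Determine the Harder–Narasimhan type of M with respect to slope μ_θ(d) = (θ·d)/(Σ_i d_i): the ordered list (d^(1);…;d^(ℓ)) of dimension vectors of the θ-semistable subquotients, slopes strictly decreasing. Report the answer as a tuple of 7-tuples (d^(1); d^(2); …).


Barcode: M ≅ I[1,1], I[1,4], I[3,4], I[3,7], I[6,6], I[7,7]. HN layers by μ_θ (6 steps, strictly decreasing):
  μ^(1)=25; μ^(2)=11; μ^(3)=-3; μ^(4)=-13/2; μ^(5)=-17; μ^(6)=-31

((0, 1, 1, 1, 0, 0, 0); (0, 0, 1, 1, 0, 0, 0); (0, 0, 0, 0, 0, 0, 2); (0, 0, 1, 1, 1, 1, 0); (2, 0, 0, 0, 0, 0, 0); (0, 0, 0, 0, 0, 1, 0))


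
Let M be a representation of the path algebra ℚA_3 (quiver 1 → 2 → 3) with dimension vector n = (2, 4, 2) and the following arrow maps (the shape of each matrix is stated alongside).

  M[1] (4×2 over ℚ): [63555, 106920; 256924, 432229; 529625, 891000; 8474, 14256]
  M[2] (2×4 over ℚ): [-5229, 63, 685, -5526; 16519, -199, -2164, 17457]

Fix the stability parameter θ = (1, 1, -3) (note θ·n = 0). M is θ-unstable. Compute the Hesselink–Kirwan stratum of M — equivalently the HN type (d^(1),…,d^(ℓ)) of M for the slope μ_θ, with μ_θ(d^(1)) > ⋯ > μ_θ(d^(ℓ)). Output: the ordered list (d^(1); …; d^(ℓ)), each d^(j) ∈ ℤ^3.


Barcode: M ≅ I[1,3]^2, I[2,2]^2. HN layers by μ_θ (2 steps, strictly decreasing):
  μ^(1)=1; μ^(2)=-1/3

((0, 2, 0); (2, 2, 2))


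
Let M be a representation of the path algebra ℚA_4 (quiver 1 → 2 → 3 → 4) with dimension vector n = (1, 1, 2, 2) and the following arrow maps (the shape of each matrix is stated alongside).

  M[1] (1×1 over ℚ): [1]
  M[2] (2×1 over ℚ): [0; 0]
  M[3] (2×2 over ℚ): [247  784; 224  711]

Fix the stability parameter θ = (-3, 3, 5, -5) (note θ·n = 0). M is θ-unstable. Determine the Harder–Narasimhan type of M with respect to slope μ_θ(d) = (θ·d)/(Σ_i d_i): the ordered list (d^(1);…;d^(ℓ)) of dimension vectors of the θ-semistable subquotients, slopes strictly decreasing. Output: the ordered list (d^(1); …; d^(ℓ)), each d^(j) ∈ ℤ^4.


Barcode: M ≅ I[1,2], I[3,4]^2. HN layers by μ_θ (3 steps, strictly decreasing):
  μ^(1)=3; μ^(2)=0; μ^(3)=-3

((0, 1, 0, 0); (0, 0, 2, 2); (1, 0, 0, 0))


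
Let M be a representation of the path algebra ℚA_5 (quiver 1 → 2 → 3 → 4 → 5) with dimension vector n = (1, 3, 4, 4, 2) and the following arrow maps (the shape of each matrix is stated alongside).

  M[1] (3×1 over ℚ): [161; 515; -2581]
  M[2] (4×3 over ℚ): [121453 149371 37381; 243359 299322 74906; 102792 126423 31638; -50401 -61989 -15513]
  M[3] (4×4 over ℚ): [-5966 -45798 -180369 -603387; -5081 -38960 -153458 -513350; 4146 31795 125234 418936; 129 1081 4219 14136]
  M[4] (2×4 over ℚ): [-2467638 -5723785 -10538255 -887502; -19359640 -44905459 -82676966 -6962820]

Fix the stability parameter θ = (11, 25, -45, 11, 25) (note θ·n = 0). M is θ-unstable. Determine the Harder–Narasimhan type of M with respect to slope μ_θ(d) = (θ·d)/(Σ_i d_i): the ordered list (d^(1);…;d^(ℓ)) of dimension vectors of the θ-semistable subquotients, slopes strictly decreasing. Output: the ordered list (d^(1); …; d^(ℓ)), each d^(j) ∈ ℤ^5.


Interval decomposition of M: I[1,5], I[2,4], I[2,5], I[3,4].
HN type (ℓ=5): μ^(1)=25; μ^(2)=11; μ^(3)=-3; μ^(4)=-10; μ^(5)=-45

((0, 0, 0, 0, 2); (0, 0, 0, 4, 0); (1, 1, 1, 0, 0); (0, 2, 2, 0, 0); (0, 0, 1, 0, 0))


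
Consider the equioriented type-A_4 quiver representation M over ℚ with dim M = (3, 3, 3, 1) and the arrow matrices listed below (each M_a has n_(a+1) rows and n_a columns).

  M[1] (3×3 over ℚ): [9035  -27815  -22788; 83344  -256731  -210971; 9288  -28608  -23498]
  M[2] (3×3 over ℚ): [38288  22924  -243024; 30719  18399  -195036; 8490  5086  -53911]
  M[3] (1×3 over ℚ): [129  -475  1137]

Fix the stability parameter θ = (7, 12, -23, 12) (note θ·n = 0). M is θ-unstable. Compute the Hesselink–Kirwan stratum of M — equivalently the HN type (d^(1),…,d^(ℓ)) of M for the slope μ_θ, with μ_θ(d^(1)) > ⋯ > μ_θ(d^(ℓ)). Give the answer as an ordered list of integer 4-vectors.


Via rank(M_{q-1}∘⋯∘M_p): M ≅ I[1,3]^2, I[1,4].
μ_θ-semistable layers: μ^(1)=12; μ^(2)=-4/3

((0, 0, 0, 1); (3, 3, 3, 0))


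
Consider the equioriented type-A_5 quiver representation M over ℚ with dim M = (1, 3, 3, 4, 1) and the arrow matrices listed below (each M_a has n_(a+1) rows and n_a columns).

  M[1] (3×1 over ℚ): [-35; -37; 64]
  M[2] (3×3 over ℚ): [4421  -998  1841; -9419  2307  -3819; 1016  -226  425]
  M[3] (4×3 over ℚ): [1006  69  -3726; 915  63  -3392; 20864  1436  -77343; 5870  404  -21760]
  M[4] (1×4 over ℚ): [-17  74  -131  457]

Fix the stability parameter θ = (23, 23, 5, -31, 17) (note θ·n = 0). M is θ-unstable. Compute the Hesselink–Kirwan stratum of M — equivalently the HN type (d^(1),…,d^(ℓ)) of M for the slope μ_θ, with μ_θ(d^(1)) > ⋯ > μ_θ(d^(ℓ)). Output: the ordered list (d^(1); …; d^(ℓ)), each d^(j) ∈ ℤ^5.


Barcode: M ≅ I[1,5], I[2,4]^2, I[4,4]. HN layers by μ_θ (4 steps, strictly decreasing):
  μ^(1)=17; μ^(2)=5; μ^(3)=-1; μ^(4)=-31

((0, 0, 0, 0, 1); (1, 1, 1, 1, 0); (0, 2, 2, 2, 0); (0, 0, 0, 1, 0))


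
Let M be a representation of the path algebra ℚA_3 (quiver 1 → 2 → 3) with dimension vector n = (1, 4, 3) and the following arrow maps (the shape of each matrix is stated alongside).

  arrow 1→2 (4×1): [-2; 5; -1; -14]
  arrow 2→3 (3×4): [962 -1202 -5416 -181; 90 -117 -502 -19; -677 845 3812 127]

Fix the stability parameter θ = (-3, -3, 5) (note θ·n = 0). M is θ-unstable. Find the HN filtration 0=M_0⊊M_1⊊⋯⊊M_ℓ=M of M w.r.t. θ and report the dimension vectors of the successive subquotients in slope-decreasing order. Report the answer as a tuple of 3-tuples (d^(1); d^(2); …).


Interval decomposition of M: I[1,3], I[2,2], I[2,3]^2.
HN type (ℓ=2): μ^(1)=5; μ^(2)=-3

((0, 0, 3); (1, 4, 0))


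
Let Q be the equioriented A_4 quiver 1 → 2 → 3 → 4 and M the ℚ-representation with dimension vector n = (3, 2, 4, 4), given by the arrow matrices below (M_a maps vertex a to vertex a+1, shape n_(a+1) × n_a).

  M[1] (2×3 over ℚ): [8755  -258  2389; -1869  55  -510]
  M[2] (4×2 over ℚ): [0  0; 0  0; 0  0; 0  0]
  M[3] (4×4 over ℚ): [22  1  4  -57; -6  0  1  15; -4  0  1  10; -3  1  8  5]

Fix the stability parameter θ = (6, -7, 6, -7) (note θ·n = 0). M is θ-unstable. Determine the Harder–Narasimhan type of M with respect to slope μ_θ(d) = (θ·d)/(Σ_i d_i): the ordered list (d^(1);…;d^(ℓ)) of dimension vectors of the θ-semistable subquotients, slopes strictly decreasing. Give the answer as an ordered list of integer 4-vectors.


Interval decomposition of M: I[1,1], I[1,2]^2, I[3,4]^4.
HN type (ℓ=2): μ^(1)=6; μ^(2)=-1/2

((1, 0, 0, 0); (2, 2, 4, 4))


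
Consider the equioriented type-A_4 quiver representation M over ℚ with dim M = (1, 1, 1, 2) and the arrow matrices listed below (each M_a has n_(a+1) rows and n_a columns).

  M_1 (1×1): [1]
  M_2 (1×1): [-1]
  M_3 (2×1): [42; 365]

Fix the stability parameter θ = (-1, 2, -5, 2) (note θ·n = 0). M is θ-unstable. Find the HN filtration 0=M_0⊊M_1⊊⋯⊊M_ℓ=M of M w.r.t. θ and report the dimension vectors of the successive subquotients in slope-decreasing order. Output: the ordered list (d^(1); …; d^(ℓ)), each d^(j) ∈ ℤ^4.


Barcode: M ≅ I[1,4], I[4,4]. HN layers by μ_θ (2 steps, strictly decreasing):
  μ^(1)=2; μ^(2)=-4/3

((0, 0, 0, 2); (1, 1, 1, 0))


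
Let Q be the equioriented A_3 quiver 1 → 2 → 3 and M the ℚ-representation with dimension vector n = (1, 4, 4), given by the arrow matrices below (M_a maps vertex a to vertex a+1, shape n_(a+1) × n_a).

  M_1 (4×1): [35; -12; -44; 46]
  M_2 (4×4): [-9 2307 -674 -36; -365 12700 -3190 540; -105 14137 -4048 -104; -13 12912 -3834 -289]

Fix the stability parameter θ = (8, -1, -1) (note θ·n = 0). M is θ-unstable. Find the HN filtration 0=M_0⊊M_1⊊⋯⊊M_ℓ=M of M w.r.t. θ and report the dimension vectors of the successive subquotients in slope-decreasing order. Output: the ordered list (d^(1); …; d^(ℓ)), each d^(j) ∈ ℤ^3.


Via rank(M_{q-1}∘⋯∘M_p): M ≅ I[1,3], I[2,3]^3.
μ_θ-semistable layers: μ^(1)=2; μ^(2)=-1

((1, 1, 1); (0, 3, 3))


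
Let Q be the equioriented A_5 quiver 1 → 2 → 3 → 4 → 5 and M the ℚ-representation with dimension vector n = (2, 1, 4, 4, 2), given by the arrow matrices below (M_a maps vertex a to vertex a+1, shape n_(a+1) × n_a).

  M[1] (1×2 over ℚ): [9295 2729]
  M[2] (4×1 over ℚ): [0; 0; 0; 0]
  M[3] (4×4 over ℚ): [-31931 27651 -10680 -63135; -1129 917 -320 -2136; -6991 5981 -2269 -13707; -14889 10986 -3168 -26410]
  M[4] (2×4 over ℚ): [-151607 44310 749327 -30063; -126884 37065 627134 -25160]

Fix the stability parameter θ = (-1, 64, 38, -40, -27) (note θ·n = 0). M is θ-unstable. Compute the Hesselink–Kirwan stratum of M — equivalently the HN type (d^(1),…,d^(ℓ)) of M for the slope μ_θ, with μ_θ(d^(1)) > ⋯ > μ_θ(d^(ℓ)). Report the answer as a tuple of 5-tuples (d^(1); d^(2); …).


Via rank(M_{q-1}∘⋯∘M_p): M ≅ I[1,1], I[1,2], I[3,4]^2, I[3,5]^2.
μ_θ-semistable layers: μ^(1)=64; μ^(2)=-1; μ^(3)=-29/3

((0, 1, 0, 0, 0); (2, 0, 2, 2, 0); (0, 0, 2, 2, 2))


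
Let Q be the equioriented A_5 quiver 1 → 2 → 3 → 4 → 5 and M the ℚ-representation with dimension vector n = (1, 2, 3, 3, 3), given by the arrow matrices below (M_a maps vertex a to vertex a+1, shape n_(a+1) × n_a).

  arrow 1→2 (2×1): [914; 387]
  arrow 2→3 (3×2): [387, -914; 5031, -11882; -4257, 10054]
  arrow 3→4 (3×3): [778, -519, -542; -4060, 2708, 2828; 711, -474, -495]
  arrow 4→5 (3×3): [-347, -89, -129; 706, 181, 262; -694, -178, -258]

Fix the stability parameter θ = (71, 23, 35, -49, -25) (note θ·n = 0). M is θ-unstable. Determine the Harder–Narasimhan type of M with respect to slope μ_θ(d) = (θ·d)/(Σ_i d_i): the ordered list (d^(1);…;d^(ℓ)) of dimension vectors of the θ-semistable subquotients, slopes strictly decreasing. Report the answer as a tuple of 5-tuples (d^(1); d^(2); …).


Barcode: M ≅ I[1,2], I[2,5], I[3,3], I[3,4], I[4,5], I[5,5]. HN layers by μ_θ (6 steps, strictly decreasing):
  μ^(1)=47; μ^(2)=35; μ^(3)=-4; μ^(4)=-7; μ^(5)=-25; μ^(6)=-49

((1, 1, 0, 0, 0); (0, 0, 1, 0, 0); (0, 1, 1, 1, 1); (0, 0, 1, 1, 0); (0, 0, 0, 0, 2); (0, 0, 0, 1, 0))


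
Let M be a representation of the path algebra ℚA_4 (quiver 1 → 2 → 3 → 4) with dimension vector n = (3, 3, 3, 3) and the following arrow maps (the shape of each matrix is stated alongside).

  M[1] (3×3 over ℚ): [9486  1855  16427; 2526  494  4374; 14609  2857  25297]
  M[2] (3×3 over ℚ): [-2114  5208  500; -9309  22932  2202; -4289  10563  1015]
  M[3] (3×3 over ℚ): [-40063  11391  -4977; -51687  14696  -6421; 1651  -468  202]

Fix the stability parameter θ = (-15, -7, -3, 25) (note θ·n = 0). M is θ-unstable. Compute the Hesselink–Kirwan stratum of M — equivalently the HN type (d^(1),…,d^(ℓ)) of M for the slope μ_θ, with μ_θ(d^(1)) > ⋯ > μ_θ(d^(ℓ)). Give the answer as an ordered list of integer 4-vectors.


Via rank(M_{q-1}∘⋯∘M_p): M ≅ I[1,2], I[1,4]^2, I[3,4].
μ_θ-semistable layers: μ^(1)=25; μ^(2)=-3; μ^(3)=-7; μ^(4)=-15

((0, 0, 0, 3); (0, 0, 3, 0); (0, 3, 0, 0); (3, 0, 0, 0))


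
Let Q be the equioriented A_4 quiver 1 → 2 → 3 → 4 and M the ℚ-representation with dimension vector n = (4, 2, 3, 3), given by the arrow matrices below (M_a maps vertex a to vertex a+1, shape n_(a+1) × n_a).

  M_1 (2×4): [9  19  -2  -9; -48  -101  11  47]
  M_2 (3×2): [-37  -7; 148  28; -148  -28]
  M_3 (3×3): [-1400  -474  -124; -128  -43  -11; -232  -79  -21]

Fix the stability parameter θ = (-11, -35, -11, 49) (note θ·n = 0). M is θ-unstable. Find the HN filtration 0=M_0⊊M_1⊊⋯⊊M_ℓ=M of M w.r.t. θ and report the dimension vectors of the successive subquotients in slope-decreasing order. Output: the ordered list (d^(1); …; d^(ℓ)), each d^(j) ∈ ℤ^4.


Interval decomposition of M: I[1,1]^2, I[1,2], I[1,3], I[3,4]^2, I[4,4].
HN type (ℓ=3): μ^(1)=49; μ^(2)=-11; μ^(3)=-23

((0, 0, 0, 3); (2, 0, 3, 0); (2, 2, 0, 0))


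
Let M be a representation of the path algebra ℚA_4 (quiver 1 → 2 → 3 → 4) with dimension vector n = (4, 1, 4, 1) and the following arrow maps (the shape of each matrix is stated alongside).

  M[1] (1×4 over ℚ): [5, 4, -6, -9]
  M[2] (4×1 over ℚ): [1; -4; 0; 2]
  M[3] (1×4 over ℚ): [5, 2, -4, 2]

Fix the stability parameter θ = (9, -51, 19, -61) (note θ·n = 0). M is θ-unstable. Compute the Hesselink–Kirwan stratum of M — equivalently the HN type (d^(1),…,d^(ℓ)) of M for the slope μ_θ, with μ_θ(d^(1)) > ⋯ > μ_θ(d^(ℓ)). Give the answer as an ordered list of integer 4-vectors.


Barcode: M ≅ I[1,1]^3, I[1,4], I[3,3]^3. HN layers by μ_θ (3 steps, strictly decreasing):
  μ^(1)=19; μ^(2)=9; μ^(3)=-21

((0, 0, 3, 0); (3, 0, 0, 0); (1, 1, 1, 1))


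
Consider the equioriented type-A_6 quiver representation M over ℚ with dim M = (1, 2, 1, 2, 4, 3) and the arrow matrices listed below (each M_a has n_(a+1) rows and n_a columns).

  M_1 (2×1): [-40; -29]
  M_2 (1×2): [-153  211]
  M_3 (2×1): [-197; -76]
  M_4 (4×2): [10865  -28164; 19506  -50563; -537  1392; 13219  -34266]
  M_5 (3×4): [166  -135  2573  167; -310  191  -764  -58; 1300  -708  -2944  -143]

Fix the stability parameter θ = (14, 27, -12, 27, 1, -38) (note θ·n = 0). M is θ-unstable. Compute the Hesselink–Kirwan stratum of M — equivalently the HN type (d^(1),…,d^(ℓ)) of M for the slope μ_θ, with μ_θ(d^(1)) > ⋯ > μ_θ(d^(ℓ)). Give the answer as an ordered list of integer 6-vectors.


Barcode: M ≅ I[1,6], I[2,2], I[4,6], I[5,5], I[5,6]. HN layers by μ_θ (5 steps, strictly decreasing):
  μ^(1)=27; μ^(2)=19/6; μ^(3)=1; μ^(4)=-10/3; μ^(5)=-37/2

((0, 1, 0, 0, 0, 0); (1, 1, 1, 1, 1, 1); (0, 0, 0, 0, 1, 0); (0, 0, 0, 1, 1, 1); (0, 0, 0, 0, 1, 1))


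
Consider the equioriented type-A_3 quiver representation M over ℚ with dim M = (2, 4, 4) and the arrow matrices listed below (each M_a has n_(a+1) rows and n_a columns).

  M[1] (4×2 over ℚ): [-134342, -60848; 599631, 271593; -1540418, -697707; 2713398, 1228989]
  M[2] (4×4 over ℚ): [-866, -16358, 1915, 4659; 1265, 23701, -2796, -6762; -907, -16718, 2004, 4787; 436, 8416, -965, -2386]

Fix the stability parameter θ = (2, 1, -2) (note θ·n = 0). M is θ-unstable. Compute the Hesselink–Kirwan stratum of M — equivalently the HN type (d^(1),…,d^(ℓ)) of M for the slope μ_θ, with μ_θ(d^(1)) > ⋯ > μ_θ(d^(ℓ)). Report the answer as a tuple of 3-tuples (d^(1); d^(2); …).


Interval decomposition of M: I[1,3]^2, I[2,3]^2.
HN type (ℓ=2): μ^(1)=1/3; μ^(2)=-1/2

((2, 2, 2); (0, 2, 2))


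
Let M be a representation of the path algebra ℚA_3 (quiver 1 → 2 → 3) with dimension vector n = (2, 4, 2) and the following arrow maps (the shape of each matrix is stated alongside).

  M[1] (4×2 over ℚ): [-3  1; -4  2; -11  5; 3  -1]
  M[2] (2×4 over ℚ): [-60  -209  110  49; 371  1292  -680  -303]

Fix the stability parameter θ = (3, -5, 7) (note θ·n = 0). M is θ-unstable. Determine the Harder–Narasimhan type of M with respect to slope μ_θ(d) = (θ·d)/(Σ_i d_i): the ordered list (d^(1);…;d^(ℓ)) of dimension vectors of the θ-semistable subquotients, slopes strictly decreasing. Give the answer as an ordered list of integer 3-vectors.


Interval decomposition of M: I[1,3]^2, I[2,2]^2.
HN type (ℓ=3): μ^(1)=7; μ^(2)=-1; μ^(3)=-5

((0, 0, 2); (2, 2, 0); (0, 2, 0))


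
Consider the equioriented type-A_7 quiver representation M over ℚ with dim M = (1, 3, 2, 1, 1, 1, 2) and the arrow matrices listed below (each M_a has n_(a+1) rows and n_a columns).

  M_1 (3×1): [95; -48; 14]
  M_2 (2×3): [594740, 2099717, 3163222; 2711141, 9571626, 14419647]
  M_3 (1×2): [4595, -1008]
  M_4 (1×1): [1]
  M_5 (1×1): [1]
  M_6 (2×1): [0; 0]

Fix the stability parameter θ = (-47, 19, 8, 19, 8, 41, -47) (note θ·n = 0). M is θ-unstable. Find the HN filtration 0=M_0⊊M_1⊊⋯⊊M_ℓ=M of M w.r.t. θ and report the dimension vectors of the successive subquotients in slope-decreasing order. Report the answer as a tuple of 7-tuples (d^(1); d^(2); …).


Barcode: M ≅ I[1,3], I[2,2], I[2,6], I[7,7]^2. HN layers by μ_θ (4 steps, strictly decreasing):
  μ^(1)=41; μ^(2)=19; μ^(3)=27/2; μ^(4)=-47

((0, 0, 0, 0, 0, 1, 0); (0, 1, 0, 0, 0, 0, 0); (0, 2, 2, 1, 1, 0, 0); (1, 0, 0, 0, 0, 0, 2))


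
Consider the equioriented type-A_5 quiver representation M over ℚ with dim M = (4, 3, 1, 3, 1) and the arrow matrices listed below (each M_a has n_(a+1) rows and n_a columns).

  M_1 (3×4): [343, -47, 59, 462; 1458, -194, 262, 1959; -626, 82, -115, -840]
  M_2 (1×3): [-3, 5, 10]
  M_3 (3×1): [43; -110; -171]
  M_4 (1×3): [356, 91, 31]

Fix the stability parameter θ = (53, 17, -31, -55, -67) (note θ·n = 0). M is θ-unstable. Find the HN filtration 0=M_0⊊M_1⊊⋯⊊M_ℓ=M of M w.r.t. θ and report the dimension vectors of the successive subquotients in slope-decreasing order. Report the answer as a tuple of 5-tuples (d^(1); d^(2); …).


Barcode: M ≅ I[1,1], I[1,2]^2, I[1,5], I[4,4]^2. HN layers by μ_θ (4 steps, strictly decreasing):
  μ^(1)=53; μ^(2)=35; μ^(3)=-83/5; μ^(4)=-55

((1, 0, 0, 0, 0); (2, 2, 0, 0, 0); (1, 1, 1, 1, 1); (0, 0, 0, 2, 0))


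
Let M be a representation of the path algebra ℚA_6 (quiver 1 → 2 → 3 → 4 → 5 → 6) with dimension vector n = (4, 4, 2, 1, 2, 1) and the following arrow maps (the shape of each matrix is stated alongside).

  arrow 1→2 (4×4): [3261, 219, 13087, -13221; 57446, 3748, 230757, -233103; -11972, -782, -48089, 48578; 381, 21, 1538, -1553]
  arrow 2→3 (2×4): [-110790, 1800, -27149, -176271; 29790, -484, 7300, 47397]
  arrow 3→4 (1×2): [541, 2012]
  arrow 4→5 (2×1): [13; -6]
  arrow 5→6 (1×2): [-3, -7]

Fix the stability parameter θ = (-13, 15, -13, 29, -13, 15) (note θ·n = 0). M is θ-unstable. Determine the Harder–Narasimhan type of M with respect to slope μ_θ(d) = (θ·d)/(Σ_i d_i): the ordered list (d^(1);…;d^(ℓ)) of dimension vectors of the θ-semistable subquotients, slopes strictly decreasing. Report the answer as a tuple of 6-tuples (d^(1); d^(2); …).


Barcode: M ≅ I[1,2]^2, I[1,3], I[1,6], I[5,5]. HN layers by μ_θ (4 steps, strictly decreasing):
  μ^(1)=15; μ^(2)=8; μ^(3)=1; μ^(4)=-13

((0, 2, 0, 0, 0, 1); (0, 0, 0, 1, 1, 0); (0, 2, 2, 0, 0, 0); (4, 0, 0, 0, 1, 0))
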